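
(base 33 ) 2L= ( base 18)4f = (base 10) 87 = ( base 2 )1010111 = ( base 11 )7a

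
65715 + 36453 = 102168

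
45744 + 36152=81896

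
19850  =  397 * 50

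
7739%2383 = 590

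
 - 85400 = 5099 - 90499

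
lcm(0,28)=0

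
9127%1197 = 748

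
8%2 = 0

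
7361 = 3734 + 3627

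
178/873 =178/873 =0.20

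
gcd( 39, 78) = 39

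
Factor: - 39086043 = -3^1*17^1  *766393^1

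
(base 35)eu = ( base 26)K0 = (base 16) 208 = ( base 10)520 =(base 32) G8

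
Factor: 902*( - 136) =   -  122672 = - 2^4 * 11^1*17^1* 41^1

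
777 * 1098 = 853146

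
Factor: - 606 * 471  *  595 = -169828470 = -2^1 *3^2*5^1 * 7^1*17^1*101^1*157^1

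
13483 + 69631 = 83114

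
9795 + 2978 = 12773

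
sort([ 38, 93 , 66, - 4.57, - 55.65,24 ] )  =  [-55.65, - 4.57,24,38,66,93]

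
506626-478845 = 27781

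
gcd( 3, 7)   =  1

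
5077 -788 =4289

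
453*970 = 439410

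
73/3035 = 73/3035  =  0.02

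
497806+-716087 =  - 218281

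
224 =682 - 458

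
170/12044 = 85/6022 =0.01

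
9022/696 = 12  +  335/348 = 12.96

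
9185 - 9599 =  - 414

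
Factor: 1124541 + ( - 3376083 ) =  - 2^1*3^1*375257^1 = - 2251542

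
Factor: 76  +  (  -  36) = 2^3 * 5^1=40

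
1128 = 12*94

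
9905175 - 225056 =9680119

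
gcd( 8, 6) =2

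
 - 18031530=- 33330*541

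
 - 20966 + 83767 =62801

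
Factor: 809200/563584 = 425/296 =2^(-3)*5^2*17^1*37^( - 1 )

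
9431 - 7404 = 2027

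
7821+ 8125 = 15946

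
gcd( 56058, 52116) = 6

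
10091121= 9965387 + 125734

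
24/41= 24/41 = 0.59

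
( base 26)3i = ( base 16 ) 60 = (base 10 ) 96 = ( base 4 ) 1200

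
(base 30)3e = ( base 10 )104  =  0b1101000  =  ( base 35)2y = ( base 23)4c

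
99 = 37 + 62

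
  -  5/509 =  - 5/509 = - 0.01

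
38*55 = 2090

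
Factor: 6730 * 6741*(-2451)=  - 2^1 * 3^3*5^1 * 7^1 * 19^1*43^1 * 107^1 * 673^1 = - 111194345430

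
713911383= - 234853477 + 948764860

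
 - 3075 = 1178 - 4253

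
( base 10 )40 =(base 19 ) 22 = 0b101000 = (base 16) 28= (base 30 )1a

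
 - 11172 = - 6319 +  - 4853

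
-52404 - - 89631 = 37227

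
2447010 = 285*8586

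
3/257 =3/257 = 0.01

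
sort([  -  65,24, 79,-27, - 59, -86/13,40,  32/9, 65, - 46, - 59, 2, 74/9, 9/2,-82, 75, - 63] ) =[-82,-65, - 63, - 59, - 59, -46 , -27,-86/13,2, 32/9,9/2, 74/9, 24,40, 65, 75,79]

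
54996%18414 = 18168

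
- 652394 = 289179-941573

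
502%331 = 171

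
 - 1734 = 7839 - 9573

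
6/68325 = 2/22775 = 0.00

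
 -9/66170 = - 1 + 66161/66170 = - 0.00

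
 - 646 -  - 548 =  -98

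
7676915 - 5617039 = 2059876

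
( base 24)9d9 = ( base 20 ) DF5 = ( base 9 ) 7486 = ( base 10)5505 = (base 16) 1581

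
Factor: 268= 2^2*67^1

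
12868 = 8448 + 4420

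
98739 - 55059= 43680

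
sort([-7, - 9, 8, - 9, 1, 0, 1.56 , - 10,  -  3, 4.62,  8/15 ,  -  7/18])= [-10, - 9, - 9, - 7,  -  3, - 7/18,  0, 8/15, 1, 1.56 , 4.62, 8]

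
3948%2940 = 1008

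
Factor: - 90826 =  - 2^1  *45413^1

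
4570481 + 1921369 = 6491850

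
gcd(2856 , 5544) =168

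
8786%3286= 2214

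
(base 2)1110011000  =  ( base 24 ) 1e8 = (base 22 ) 1ji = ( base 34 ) r2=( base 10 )920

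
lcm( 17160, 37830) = 1664520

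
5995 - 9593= -3598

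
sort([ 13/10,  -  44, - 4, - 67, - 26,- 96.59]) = [ - 96.59, - 67, - 44, - 26, - 4, 13/10]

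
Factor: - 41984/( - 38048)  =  2^5*29^( - 1 ) = 32/29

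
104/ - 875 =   -  104/875 =-0.12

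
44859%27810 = 17049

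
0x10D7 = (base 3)12220200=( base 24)7BF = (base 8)10327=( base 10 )4311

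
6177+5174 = 11351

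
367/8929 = 367/8929  =  0.04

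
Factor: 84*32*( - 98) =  - 263424 = - 2^8*3^1*7^3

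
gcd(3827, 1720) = 43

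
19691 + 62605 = 82296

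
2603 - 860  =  1743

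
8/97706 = 4/48853 =0.00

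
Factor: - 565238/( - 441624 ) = 2^( - 2 )*3^(  -  1)*409^1 * 691^1* 18401^(  -  1 ) = 282619/220812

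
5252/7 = 5252/7 = 750.29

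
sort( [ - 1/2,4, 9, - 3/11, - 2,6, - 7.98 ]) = [-7.98, - 2, - 1/2, - 3/11,4 , 6,9 ]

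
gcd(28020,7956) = 12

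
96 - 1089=-993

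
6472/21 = 6472/21 = 308.19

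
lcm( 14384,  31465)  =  503440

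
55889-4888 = 51001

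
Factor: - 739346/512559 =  - 2^1*3^(  -  2 )*56951^(  -  1)*369673^1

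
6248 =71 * 88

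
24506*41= 1004746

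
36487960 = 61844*590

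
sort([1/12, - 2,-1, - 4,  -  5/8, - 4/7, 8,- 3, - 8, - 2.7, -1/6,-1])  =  [ - 8, - 4, - 3, - 2.7,  -  2, - 1, - 1, -5/8, - 4/7,-1/6,1/12 , 8 ]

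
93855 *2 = 187710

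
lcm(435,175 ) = 15225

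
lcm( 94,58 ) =2726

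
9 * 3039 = 27351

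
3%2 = 1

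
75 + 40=115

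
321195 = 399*805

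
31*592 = 18352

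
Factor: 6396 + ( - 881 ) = 5^1*1103^1=5515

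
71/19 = 3+ 14/19 = 3.74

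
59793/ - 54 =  - 1108  +  13/18= - 1107.28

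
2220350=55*40370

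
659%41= 3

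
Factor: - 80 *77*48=  -  2^8*3^1*5^1*7^1 * 11^1= - 295680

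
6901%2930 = 1041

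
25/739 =25/739= 0.03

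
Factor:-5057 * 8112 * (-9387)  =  2^4*3^3 * 7^1*13^3 * 149^1*389^1 = 385077118608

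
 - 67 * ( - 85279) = 5713693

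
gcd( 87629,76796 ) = 1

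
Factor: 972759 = 3^1*47^1*6899^1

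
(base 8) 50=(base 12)34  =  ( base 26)1e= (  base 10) 40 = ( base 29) 1b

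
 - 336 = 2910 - 3246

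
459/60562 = 459/60562   =  0.01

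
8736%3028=2680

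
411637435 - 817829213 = -406191778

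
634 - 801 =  - 167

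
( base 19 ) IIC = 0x1ac4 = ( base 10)6852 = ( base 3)100101210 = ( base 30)7IC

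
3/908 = 3/908 = 0.00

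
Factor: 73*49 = 7^2*73^1=3577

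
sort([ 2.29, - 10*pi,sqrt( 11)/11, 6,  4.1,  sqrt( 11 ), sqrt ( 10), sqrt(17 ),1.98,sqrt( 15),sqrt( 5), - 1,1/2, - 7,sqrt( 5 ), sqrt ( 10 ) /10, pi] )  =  [ - 10 * pi,-7,-1, sqrt( 11)/11,sqrt( 10)/10, 1/2, 1.98,sqrt(5 ),sqrt( 5 ) , 2.29,pi, sqrt(10 ), sqrt( 11 ),  sqrt(15), 4.1 , sqrt(17 ), 6]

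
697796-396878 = 300918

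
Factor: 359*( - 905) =-324895 = - 5^1*181^1 * 359^1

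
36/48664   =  9/12166=0.00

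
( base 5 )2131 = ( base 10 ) 291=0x123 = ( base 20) eb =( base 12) 203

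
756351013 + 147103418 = 903454431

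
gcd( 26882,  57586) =2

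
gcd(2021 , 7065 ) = 1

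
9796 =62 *158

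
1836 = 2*918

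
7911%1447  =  676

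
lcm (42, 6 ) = 42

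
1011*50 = 50550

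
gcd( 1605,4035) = 15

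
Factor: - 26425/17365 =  - 35/23= - 5^1*7^1*23^(- 1) 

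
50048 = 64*782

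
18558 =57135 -38577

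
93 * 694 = 64542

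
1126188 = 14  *80442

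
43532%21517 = 498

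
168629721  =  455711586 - 287081865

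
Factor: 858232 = 2^3*107279^1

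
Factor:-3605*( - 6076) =21903980 = 2^2 * 5^1*7^3 *31^1 * 103^1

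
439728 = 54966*8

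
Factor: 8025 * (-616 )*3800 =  - 2^6*3^1 *5^4*7^1*11^1 * 19^1*107^1 = - 18784920000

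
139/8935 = 139/8935= 0.02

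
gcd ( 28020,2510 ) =10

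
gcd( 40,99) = 1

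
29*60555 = 1756095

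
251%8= 3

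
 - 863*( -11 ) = 9493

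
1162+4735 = 5897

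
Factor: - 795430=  - 2^1*5^1*17^1* 4679^1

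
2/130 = 1/65 = 0.02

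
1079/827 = 1079/827 = 1.30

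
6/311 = 6/311 = 0.02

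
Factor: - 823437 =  - 3^2 * 91493^1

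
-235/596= - 1 + 361/596 = -0.39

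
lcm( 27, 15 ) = 135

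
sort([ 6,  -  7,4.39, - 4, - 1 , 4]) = [ - 7, - 4, -1,  4,4.39,6 ]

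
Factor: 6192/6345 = 2^4 * 3^(-1)*5^ (-1)*43^1*47^( - 1) = 688/705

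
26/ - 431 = -1 + 405/431 = -  0.06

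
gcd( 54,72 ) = 18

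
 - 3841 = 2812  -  6653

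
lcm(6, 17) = 102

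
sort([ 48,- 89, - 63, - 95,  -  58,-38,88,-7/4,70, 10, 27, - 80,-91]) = [ - 95, - 91,- 89,  -  80, - 63 , - 58, - 38,-7/4, 10,27,48,70, 88 ]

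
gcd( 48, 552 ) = 24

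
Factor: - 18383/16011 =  - 3^( - 3)*31^1 = - 31/27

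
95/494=5/26 = 0.19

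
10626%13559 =10626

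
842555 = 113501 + 729054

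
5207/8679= 5207/8679 = 0.60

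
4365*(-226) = - 986490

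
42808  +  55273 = 98081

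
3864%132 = 36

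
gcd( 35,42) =7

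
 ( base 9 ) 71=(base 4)1000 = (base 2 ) 1000000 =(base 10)64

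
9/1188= 1/132  =  0.01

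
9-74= -65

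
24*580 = 13920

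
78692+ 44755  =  123447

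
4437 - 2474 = 1963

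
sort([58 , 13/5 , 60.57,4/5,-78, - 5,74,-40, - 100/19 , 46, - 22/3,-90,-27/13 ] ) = [ - 90, - 78, - 40, -22/3 , -100/19, - 5, - 27/13,4/5,  13/5,46,58,  60.57, 74]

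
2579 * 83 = 214057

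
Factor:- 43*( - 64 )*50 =137600= 2^7*5^2*43^1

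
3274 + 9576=12850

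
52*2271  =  118092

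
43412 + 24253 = 67665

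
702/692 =351/346 = 1.01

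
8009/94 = 85 + 19/94 = 85.20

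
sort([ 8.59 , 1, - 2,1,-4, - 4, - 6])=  [  -  6 , - 4,-4, - 2,1,1,8.59 ] 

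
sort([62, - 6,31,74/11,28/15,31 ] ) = [-6,  28/15, 74/11,31, 31,  62 ] 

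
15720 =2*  7860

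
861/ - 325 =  - 861/325 = - 2.65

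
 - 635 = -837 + 202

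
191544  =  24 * 7981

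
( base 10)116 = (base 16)74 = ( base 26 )4c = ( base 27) 48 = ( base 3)11022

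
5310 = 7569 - 2259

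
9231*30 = 276930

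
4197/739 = 4197/739 = 5.68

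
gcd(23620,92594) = 2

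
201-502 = -301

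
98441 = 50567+47874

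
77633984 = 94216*824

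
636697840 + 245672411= 882370251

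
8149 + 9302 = 17451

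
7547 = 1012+6535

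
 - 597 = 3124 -3721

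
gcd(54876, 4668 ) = 12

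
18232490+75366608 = 93599098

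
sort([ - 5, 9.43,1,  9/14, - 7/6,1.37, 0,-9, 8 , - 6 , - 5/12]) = [ - 9, - 6,-5, - 7/6, - 5/12, 0, 9/14, 1, 1.37, 8,9.43]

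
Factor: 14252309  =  1187^1*12007^1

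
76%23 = 7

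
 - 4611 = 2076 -6687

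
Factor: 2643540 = 2^2*3^1*5^1*44059^1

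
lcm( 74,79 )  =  5846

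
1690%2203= 1690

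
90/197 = 90/197 = 0.46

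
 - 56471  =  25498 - 81969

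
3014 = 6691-3677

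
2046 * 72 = 147312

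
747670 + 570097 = 1317767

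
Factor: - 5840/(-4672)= 5/4 = 2^( - 2)*5^1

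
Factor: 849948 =2^2 * 3^1*11^1 * 47^1*137^1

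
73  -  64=9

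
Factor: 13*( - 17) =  - 221 = - 13^1*17^1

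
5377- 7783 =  - 2406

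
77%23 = 8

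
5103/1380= 1701/460 = 3.70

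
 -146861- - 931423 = 784562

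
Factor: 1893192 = 2^3 * 3^1 * 7^1*59^1 * 191^1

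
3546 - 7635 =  - 4089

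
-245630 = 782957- 1028587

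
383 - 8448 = - 8065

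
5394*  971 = 5237574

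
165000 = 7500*22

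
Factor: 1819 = 17^1*107^1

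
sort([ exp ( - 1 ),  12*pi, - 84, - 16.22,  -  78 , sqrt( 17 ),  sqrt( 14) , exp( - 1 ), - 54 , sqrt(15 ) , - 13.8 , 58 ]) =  [ - 84, - 78, - 54,  -  16.22,-13.8, exp( - 1 ),exp( - 1), sqrt( 14),  sqrt ( 15),sqrt(17), 12 * pi, 58]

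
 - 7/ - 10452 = 7/10452 = 0.00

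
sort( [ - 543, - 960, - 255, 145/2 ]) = [ - 960, - 543, - 255, 145/2 ] 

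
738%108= 90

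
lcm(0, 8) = 0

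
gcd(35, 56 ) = 7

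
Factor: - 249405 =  - 3^1*5^1*13^1*1279^1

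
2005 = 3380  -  1375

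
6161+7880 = 14041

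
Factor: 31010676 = 2^2* 3^1*179^1*14437^1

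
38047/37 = 38047/37 = 1028.30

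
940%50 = 40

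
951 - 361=590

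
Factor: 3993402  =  2^1*3^1*7^2*17^2*47^1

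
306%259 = 47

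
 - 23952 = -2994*8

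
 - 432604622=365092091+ - 797696713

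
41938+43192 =85130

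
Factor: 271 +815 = 2^1*  3^1*181^1= 1086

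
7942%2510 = 412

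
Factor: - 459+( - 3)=  -  2^1 * 3^1 * 7^1 * 11^1 = - 462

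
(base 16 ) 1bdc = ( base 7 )26536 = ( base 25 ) ba7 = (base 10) 7132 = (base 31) 7D2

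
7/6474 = 7/6474 = 0.00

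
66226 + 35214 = 101440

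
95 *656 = 62320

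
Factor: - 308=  - 2^2 * 7^1*11^1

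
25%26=25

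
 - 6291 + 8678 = 2387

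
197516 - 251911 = -54395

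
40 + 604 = 644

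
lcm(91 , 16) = 1456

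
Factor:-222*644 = -142968 = - 2^3*3^1*7^1*23^1*37^1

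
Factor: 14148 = 2^2*  3^3*131^1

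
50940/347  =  50940/347 =146.80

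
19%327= 19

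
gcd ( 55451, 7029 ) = 781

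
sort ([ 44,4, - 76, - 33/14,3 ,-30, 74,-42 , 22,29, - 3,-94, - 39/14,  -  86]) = [-94,-86, - 76 ,-42,-30, -3 ,-39/14, - 33/14, 3, 4,22, 29,44,74] 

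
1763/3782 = 1763/3782 = 0.47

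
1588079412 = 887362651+700716761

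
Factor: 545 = 5^1*109^1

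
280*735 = 205800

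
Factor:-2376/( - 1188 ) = 2^1 = 2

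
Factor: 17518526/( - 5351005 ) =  - 2^1 * 5^( - 1)*11^ ( - 1)*17^( - 1 ) * 59^( - 1 )*97^( - 1)*149^1*58787^1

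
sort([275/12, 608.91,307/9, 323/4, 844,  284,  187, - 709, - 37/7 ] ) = [-709,- 37/7, 275/12, 307/9 , 323/4, 187, 284,  608.91,844]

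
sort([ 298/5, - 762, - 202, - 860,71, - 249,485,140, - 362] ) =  [ - 860,  -  762, - 362, - 249, - 202,298/5, 71, 140, 485] 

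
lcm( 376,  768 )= 36096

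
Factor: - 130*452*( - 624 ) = 2^7*3^1*5^1 * 13^2 * 113^1 = 36666240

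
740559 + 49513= 790072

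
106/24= 53/12=4.42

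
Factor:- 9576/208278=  - 2^2*3^ ( - 1)*29^( - 1 ) = - 4/87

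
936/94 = 468/47 = 9.96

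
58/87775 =58/87775 = 0.00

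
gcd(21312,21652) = 4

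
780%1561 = 780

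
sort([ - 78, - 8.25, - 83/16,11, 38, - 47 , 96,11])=[ - 78 , - 47,  -  8.25,-83/16,11,11,38, 96]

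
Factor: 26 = 2^1 * 13^1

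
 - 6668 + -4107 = -10775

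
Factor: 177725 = 5^2*7109^1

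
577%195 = 187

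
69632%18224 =14960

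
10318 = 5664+4654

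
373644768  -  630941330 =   -  257296562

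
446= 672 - 226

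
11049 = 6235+4814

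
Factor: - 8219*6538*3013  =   - 161906031686 = - 2^1*7^1*23^1 * 131^1*467^1*8219^1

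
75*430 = 32250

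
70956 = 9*7884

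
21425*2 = 42850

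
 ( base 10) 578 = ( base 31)IK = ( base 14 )2d4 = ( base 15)288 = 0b1001000010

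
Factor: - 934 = - 2^1*467^1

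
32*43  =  1376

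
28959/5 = 5791 + 4/5 = 5791.80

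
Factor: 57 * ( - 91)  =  -3^1* 7^1*13^1*19^1 = -5187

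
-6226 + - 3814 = - 10040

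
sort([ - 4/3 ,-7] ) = [  -  7 ,-4/3] 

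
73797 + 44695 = 118492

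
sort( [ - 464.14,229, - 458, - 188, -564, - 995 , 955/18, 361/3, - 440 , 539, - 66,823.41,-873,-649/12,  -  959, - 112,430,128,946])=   [ - 995, - 959, - 873,-564, - 464.14, - 458, - 440, - 188,-112,-66, - 649/12,955/18,361/3,128, 229,430,539,823.41,946]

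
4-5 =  - 1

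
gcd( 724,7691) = 1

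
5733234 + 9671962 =15405196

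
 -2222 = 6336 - 8558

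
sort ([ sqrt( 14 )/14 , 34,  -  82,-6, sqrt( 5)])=[ - 82, - 6, sqrt (14)/14, sqrt( 5),34 ] 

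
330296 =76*4346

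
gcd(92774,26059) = 11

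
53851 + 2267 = 56118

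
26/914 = 13/457 = 0.03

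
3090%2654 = 436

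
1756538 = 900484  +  856054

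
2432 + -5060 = -2628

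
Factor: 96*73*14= 98112  =  2^6*3^1*7^1*73^1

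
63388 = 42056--21332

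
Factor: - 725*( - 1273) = 5^2* 19^1*29^1*67^1 = 922925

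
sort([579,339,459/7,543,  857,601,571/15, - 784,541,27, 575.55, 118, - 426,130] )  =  [ - 784, - 426, 27,571/15,  459/7,118,130, 339,541,543,575.55,579 , 601,857]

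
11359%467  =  151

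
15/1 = 15 = 15.00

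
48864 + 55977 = 104841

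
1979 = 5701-3722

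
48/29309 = 48/29309= 0.00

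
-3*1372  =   - 4116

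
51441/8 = 51441/8 = 6430.12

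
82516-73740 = 8776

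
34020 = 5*6804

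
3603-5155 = -1552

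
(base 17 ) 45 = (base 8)111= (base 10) 73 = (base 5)243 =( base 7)133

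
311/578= 311/578=0.54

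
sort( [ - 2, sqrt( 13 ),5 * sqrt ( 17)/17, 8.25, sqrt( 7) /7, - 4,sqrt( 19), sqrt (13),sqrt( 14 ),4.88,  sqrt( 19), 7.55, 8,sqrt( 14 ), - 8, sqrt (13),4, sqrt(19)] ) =[ - 8,- 4, - 2, sqrt (7)/7,5 * sqrt(17) /17, sqrt (13), sqrt ( 13), sqrt( 13),sqrt( 14), sqrt( 14 ),4, sqrt( 19) , sqrt(19), sqrt(19),4.88,7.55, 8, 8.25]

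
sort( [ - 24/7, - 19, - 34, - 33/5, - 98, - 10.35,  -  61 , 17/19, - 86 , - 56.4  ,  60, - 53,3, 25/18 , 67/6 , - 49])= [-98, - 86, - 61  , - 56.4,  -  53, - 49, - 34, - 19, -10.35, - 33/5, - 24/7,17/19, 25/18,3,67/6, 60 ]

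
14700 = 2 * 7350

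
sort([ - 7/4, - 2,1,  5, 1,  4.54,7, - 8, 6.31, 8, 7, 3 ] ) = [ - 8, - 2, - 7/4, 1, 1,3  ,  4.54,5,6.31, 7, 7 , 8]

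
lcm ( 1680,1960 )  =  11760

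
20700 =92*225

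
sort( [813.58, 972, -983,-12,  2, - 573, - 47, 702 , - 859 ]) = [ - 983 , - 859, - 573, - 47,-12, 2,702, 813.58, 972]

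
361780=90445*4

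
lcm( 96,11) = 1056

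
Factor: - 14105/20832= - 2^(-5)*3^( - 1 )*5^1*13^1 = - 65/96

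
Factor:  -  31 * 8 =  - 2^3*31^1 =- 248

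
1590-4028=-2438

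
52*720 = 37440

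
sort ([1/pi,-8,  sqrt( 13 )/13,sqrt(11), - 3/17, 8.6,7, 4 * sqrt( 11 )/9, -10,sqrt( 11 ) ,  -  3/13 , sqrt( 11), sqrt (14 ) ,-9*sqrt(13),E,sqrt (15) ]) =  [ - 9 * sqrt( 13), - 10, - 8,  -  3/13, - 3/17, sqrt(13) /13,  1/pi, 4*sqrt(11)/9,E , sqrt ( 11),sqrt(11), sqrt( 11),  sqrt(14), sqrt( 15 ),7 , 8.6 ] 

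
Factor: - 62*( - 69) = 2^1*3^1*23^1*31^1 = 4278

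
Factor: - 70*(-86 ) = 2^2*5^1*7^1*43^1 =6020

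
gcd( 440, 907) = 1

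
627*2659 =1667193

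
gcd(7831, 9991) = 1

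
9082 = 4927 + 4155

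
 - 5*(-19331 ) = 96655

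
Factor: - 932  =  -2^2*233^1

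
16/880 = 1/55 = 0.02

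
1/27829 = 1/27829 = 0.00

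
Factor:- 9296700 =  - 2^2 * 3^1 * 5^2*7^1  *19^1* 233^1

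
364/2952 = 91/738 = 0.12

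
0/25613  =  0 = 0.00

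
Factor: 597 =3^1*199^1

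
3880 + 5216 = 9096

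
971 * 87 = 84477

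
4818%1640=1538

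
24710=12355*2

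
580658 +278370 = 859028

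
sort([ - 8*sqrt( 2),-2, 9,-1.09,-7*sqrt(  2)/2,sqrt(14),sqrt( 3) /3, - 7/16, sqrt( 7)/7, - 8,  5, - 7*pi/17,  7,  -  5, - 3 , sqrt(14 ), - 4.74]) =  [ - 8 * sqrt(2),  -  8, - 5, -7* sqrt ( 2 ) /2,-4.74 , - 3,  -  2, - 7*pi/17,-1.09,  -  7/16, sqrt( 7 )/7,  sqrt(3)/3, sqrt( 14 ),  sqrt(14),  5, 7,  9]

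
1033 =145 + 888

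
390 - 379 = 11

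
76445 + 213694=290139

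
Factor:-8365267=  - 131^1*63857^1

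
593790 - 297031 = 296759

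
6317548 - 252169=6065379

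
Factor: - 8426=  -2^1 *11^1*383^1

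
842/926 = 421/463 = 0.91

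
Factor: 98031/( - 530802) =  - 2^( - 1 ) * 3^ (- 1 ) * 37^(-1) * 41^1 = - 41/222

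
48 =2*24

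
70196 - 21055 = 49141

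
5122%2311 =500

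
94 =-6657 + 6751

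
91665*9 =824985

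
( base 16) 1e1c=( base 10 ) 7708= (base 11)5878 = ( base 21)HA1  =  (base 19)126d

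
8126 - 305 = 7821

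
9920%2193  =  1148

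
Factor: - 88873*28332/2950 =-2^1*3^2*5^ ( - 2)*59^( - 1 )*787^1*88873^1 = - 1258974918/1475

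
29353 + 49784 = 79137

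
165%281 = 165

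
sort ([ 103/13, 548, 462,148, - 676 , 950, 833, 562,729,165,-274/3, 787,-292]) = [-676,  -  292,-274/3, 103/13, 148,165, 462,548, 562,729,787, 833,950]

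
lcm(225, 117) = 2925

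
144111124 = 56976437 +87134687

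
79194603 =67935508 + 11259095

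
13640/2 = 6820 = 6820.00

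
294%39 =21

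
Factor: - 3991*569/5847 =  - 2270879/5847 = -3^(-1 ) * 13^1*307^1*569^1*1949^(- 1) 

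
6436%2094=154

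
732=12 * 61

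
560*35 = 19600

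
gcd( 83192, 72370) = 2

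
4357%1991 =375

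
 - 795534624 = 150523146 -946057770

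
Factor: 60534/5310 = 3^1*5^( - 1 )*19^1 =57/5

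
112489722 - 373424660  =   - 260934938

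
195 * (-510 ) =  - 99450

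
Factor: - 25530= - 2^1*3^1 * 5^1*23^1*37^1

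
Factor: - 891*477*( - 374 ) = 158952618 =2^1*3^6*11^2*17^1*53^1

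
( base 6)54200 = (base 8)16370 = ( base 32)77O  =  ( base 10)7416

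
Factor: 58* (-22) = - 1276 = - 2^2  *11^1 * 29^1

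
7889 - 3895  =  3994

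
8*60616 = 484928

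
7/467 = 7/467 = 0.01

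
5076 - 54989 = -49913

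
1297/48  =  1297/48 = 27.02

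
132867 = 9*14763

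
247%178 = 69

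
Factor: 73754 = 2^1*36877^1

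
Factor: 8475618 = 2^1*3^1*1412603^1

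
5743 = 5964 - 221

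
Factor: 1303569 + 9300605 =10604174  =  2^1*7^1* 109^1*6949^1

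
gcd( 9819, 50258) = 1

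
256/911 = 256/911 = 0.28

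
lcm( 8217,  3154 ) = 312246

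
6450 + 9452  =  15902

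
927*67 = 62109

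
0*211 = 0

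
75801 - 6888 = 68913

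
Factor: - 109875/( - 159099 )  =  125/181 = 5^3* 181^( - 1)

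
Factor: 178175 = 5^2*7127^1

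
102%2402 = 102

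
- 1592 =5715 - 7307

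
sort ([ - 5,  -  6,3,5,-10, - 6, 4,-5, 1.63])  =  [ - 10,-6, - 6, - 5 , - 5, 1.63,3,4, 5]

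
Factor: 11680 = 2^5*5^1*73^1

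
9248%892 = 328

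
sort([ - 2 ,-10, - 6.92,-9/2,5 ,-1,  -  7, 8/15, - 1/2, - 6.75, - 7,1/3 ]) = [-10,-7,-7, - 6.92 , -6.75,-9/2,-2, - 1,-1/2, 1/3, 8/15, 5 ] 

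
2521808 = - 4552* ( - 554 )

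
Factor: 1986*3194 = 6343284 =2^2*3^1*331^1 * 1597^1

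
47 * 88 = 4136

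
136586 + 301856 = 438442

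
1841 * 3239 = 5962999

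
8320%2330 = 1330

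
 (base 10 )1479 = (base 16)5C7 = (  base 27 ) 20l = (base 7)4212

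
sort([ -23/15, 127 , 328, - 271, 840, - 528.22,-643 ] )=[ - 643 , - 528.22, - 271 , - 23/15,127,328, 840] 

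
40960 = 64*640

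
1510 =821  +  689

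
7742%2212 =1106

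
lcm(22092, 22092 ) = 22092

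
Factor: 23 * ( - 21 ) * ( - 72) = 2^3 *3^3 * 7^1 * 23^1 =34776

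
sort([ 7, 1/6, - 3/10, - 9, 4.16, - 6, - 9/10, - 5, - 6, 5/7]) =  [ - 9, - 6 , - 6, - 5, - 9/10, - 3/10,1/6,5/7, 4.16, 7]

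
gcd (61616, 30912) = 16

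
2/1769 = 2/1769 = 0.00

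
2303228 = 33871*68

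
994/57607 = 994/57607=0.02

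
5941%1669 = 934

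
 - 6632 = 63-6695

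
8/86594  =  4/43297= 0.00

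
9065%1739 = 370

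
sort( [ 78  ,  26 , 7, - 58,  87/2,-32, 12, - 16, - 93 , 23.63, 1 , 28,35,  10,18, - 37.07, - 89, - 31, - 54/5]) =[ - 93, - 89 , -58, - 37.07, - 32, - 31, - 16, - 54/5 , 1,7, 10,  12,18 , 23.63 , 26,28, 35 , 87/2,  78 ]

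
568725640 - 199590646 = 369134994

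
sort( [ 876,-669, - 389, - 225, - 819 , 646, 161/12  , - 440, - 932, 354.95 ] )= [ - 932, - 819, - 669, - 440, - 389 ,  -  225,161/12,354.95, 646 , 876 ]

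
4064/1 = 4064 = 4064.00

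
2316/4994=1158/2497=0.46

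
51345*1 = 51345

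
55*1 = 55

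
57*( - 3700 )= - 210900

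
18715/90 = 3743/18 =207.94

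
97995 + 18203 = 116198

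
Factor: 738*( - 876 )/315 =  - 71832/35 = -2^3*3^1*5^( - 1)*7^( - 1)*41^1*73^1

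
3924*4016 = 15758784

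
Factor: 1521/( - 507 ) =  - 3 = - 3^1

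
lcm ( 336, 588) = 2352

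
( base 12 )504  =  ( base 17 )28A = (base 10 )724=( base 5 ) 10344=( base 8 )1324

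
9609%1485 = 699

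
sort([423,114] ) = [ 114, 423 ] 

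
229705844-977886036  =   - 748180192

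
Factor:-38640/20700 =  - 2^2 *3^(- 1)*5^(-1)*7^1  =  -28/15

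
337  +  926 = 1263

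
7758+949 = 8707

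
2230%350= 130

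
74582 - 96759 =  - 22177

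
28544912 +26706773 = 55251685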